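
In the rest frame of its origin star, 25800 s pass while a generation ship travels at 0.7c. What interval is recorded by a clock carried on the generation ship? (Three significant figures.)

γ = 1/√(1 − β²) = 1/√(1 − 0.49) = 1/√0.51 = 1/0.714143 = 1.4003.
The moving clock records proper time: Δτ = Δt/γ = 25800/1.4003 = 18400 s.

18400 s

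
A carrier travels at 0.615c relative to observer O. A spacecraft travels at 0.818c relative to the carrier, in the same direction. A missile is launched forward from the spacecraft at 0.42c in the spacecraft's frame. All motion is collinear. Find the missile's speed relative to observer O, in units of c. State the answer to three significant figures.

Compose velocities in two stages. Stage 1 (into S'): u₁ = (0.42+0.818)/(1+0.42×0.818) = 0.92143.
Stage 2 (into S): u = (0.92143+0.615)/(1+0.92143×0.615) = 0.98069, so the speed is 0.981c.

0.981c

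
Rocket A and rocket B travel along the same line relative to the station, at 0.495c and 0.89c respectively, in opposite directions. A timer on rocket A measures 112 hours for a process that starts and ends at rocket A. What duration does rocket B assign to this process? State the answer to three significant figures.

407 hours

The velocity of rocket A relative to rocket B is (0.495 + 0.89)c / (1 + 0.495×0.89) = 0.96144c; relative speed 0.96144c.
γ for this relative speed: γ = 1/√(1 − 0.924367) = 3.6362.
The clock on rocket A records proper time, so rocket B measures Δt = γΔτ = 3.6362 × 112 = 407 hours.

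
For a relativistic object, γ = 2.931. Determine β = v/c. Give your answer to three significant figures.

β = √(1 − 1/γ²) = √(1 − 1/8.590761) = √0.883596 = 0.940.

0.940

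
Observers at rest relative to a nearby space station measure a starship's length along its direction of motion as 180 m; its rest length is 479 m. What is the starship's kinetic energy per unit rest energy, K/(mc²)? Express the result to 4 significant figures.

γ = L₀/L = 479/180 = 2.66111.
K/(mc²) = γ − 1 = 2.66111 − 1 = 1.661.

1.661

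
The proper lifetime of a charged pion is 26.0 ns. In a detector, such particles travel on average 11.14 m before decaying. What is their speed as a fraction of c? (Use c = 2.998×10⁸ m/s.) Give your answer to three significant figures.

0.819c

d = βγcτ ⇒ βγ = d/(cτ) = 11.14 m / (7.7948 m) = 1.4292.
β = (βγ)/√(1+(βγ)²) = 1.4292/√3.04261 = 0.819.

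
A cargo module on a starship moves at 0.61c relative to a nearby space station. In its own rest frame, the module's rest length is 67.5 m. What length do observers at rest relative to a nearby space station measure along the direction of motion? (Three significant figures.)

53.5 m

Lorentz factor: γ = (1 − 0.3721)^(−1/2) = 1.262.
Length contraction: L = L₀/γ = 67.5/1.262 = 53.5 m.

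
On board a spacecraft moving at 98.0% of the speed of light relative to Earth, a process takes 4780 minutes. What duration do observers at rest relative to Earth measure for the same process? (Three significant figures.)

24000 minutes

With β = 0.98, γ = 1/√(1 − 0.98²) = 1/√0.0396 = 5.0252.
Time dilation: Δt = γ·Δτ = 5.0252 × 4780 = 24000 minutes.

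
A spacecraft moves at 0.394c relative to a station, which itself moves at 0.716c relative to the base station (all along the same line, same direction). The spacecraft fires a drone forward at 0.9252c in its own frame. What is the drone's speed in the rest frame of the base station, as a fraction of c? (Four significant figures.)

First combine the drone and spacecraft (S''→S'): u₁ = (0.9252 + 0.394)/(1 + 0.9252×0.394) = 1.3192/1.3645288 = 0.96678.
Then combine with the station (S'→S): u = (0.96678 + 0.716)/(1 + 0.96678×0.716) = 1.68278/1.69221448 = 0.99442.

0.9944c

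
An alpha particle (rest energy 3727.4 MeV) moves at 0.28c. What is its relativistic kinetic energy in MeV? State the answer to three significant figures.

155 MeV

With β = 0.28, γ = 1/√(1 − 0.28²) = 1/√0.9216 = 1.041667.
Kinetic energy: K = (γ − 1)mc² = (1.041667 − 1) × 3727.4 MeV = 0.041667 × 3727.4 = 155 MeV.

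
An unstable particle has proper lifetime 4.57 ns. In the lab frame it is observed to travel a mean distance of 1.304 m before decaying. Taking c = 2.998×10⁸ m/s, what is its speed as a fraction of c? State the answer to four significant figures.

0.6894c

Lab distance = (lab lifetime)·v = γτ·βc, so βγ = d/(cτ) = 1.304/(2.998×10⁸ × 4.570×10^-9) = 0.95177.
With βγ = 0.95177: γ² = 1 + (βγ)² = 1.905866, and β = (βγ)/γ = 0.95177/1.38053 = 0.6894.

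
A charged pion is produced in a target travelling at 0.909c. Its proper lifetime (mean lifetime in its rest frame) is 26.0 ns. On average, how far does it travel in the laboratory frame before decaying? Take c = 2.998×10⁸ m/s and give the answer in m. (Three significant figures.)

β² = 0.826281, so γ = 1/√0.173719 = 2.3993.
Lab-frame lifetime: Δt = γτ = 2.3993 × 26.0 ns = 62.382 ns.
Distance: d = vΔt = 0.909 × 2.998×10⁸ m/s × 6.2382×10^-8 s = 17.0 m.

17.0 m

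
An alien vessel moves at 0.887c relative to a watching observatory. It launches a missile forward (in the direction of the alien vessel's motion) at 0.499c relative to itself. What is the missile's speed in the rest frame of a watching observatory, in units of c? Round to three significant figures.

0.961c

Relativistic velocity addition: u = (u' + v)/(1 + u'v/c²), with u' = 0.499c and v = 0.887c.
Numerator: 0.499 + 0.887 = 1.386. Denominator: 1 + (0.499)(0.887) = 1.442613.
u = 1.386/1.442613 = 0.96076, so the speed is 0.961c.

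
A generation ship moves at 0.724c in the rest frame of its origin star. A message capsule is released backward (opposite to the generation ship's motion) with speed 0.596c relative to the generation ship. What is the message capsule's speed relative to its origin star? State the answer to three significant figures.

0.225c

In units of c, u = (u' + v)/(1 + u'v) with u' = −0.596 and v = 0.724.
Numerator: −0.596 + 0.724 = 0.128. Denominator: 1 + (−0.596)(0.724) = 0.568496.
u = 0.128/0.568496 = 0.22516, so the speed is 0.225c.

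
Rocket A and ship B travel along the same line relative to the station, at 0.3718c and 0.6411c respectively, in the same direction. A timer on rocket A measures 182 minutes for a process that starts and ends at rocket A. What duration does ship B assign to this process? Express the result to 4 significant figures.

The velocity of rocket A relative to ship B is (0.3718 − 0.6411)c / (1 − 0.3718×0.6411) = −0.35358c; relative speed 0.35358c.
γ for this relative speed: γ = 1/√(1 − 0.125019) = 1.0691.
Rocket A's interval is proper; time dilation gives Δt_B = γΔτ = 1.0691 × 182 minutes = 194.6 minutes.

194.6 minutes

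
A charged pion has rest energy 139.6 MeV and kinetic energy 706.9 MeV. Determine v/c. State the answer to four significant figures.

K = (γ−1)mc², so γ = 1 + 706.9/139.6 = 6.0638.
Then v/c = √(1 − γ⁻²) = √(1 − 0.0271963) = √0.9728037 = 0.9863.

0.9863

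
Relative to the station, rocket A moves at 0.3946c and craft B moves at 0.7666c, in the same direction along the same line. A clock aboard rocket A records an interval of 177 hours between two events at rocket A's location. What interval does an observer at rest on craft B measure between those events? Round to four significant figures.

209.2 hours

Speed of rocket A in craft B's frame: u = (v_A − v_B)/(1 − v_A v_B/c²) = (0.3946 − 0.7666)/(1 − 0.3946×0.7666) = −0.372/0.69749964 = −0.53333; |u| = 0.53333c.
At |u| = 0.53333c, γ = (1 − 0.284441)^(−1/2) = 1.1822.
Rocket A's interval is proper; time dilation gives Δt_B = γΔτ = 1.1822 × 177 hours = 209.2 hours.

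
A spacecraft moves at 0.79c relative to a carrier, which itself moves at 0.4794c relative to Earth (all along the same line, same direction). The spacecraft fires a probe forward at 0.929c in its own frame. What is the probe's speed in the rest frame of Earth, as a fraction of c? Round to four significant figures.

0.9970c

Apply u = (u'+v)/(1+u'v) twice. Probe in the carrier frame: (0.929+0.79)/(1+0.929·0.79) = 1.719/1.73391 = 0.9914c.
That velocity, transformed to the rest frame of Earth: (0.9914+0.4794)/(1+0.9914·0.4794) = 1.4708/1.47527716 = 0.99697c.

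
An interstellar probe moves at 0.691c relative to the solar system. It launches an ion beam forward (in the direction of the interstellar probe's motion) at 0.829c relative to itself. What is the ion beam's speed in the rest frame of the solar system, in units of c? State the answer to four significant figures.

Relativistic velocity addition: u = (u' + v)/(1 + u'v/c²), with u' = 0.829c and v = 0.691c.
Numerator: 0.829 + 0.691 = 1.52. Denominator: 1 + (0.829)(0.691) = 1.572839.
u = 1.52/1.572839 = 0.96641, so the speed is 0.9664c.

0.9664c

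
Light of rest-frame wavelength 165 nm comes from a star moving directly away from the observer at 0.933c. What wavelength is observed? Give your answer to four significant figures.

Relativistic Doppler for wavelength: λ_obs = λ_src · √((1+β)/(1−β)).
With β = 0.933: factor = √(1.933/0.067) = 5.3713.
λ_obs = 165 × 5.3713 = 886.3 nm.

886.3 nm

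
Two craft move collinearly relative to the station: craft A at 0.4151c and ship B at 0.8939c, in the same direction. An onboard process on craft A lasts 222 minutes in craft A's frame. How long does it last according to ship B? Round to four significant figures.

342.4 minutes

Speed of craft A in ship B's frame: u = (v_A − v_B)/(1 − v_A v_B/c²) = (0.4151 − 0.8939)/(1 − 0.4151×0.8939) = −0.4788/0.62894211 = −0.76128; |u| = 0.76128c.
γ for this relative speed: γ = 1/√(1 − 0.579547) = 1.5422.
Craft A's interval is proper; time dilation gives Δt_B = γΔτ = 1.5422 × 222 minutes = 342.4 minutes.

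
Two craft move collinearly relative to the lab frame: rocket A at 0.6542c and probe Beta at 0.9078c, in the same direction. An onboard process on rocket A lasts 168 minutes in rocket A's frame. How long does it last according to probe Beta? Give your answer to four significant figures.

Transform rocket A's velocity into probe Beta's frame: (0.6542 − 0.9078)/(1 − 0.6542·0.9078) = −0.2536/0.40611724, so the relative speed is 0.62445c.
γ for this relative speed: γ = 1/√(1 − 0.389938) = 1.2803.
Rocket A's interval is proper; time dilation gives Δt_B = γΔτ = 1.2803 × 168 minutes = 215.1 minutes.

215.1 minutes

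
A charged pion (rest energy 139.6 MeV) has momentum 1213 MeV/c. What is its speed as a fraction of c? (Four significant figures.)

βγ = pc/(mc²) = 1213/139.6 = 8.6891.
Since γ² = 1 + (βγ)² = 76.5005, γ = √76.5005 = 8.74646, and β = (βγ)/γ = 8.6891/8.74646 = 0.9934.

0.9934c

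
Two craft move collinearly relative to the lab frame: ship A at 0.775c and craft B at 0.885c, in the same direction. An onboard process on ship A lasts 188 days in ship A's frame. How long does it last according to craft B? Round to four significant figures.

200.7 days

The velocity of ship A relative to craft B is (0.775 − 0.885)c / (1 − 0.775×0.885) = −0.35018c; relative speed 0.35018c.
At |u| = 0.35018c, γ = (1 − 0.122626)^(−1/2) = 1.0676.
The clock on ship A records proper time, so craft B measures Δt = γΔτ = 1.0676 × 188 = 200.7 days.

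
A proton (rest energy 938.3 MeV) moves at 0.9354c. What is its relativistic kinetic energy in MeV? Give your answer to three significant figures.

β² = 0.87497316, so γ = 1/√0.12502684 = 2.8281.
Kinetic energy: K = (γ − 1)mc² = (2.8281 − 1) × 938.3 MeV = 1.8281 × 938.3 = 1720 MeV.

1720 MeV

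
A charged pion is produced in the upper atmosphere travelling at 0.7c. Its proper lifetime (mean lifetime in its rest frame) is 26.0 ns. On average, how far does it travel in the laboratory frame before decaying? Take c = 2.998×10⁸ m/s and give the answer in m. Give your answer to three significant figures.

7.64 m

γ = 1/√(1 − β²) = 1/√(1 − 0.49) = 1/√0.51 = 1/0.714143 = 1.4003.
Lab-frame lifetime: Δt = γτ = 1.4003 × 26.0 ns = 36.408 ns.
Distance: d = vΔt = 0.7 × 2.998×10⁸ m/s × 3.6408×10^-8 s = 7.64 m.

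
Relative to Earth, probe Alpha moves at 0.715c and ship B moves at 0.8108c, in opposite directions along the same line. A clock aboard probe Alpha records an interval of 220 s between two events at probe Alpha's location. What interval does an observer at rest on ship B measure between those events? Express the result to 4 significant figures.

849.3 s

Transform probe Alpha's velocity into ship B's frame: (0.715 + 0.8108)/(1 + 0.715·0.8108) = 1.5258/1.579722, so the relative speed is 0.96587c.
At |u| = 0.96587c, γ = (1 − 0.932905)^(−1/2) = 3.8606.
Probe Alpha's interval is proper; time dilation gives Δt_B = γΔτ = 3.8606 × 220 s = 849.3 s.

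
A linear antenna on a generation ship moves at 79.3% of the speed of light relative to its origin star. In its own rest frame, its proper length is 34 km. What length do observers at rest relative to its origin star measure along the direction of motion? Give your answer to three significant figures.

20.7 km

β² = 0.628849, so γ = 1/√0.371151 = 1.6414.
Along the direction of motion the measured length is L₀/γ = 34/1.6414 = 20.7 km.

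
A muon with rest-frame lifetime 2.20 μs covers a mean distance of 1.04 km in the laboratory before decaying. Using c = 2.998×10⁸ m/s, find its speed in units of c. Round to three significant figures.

Let x = d/(cτ) = 1040 m / (2.998×10⁸ m/s × 2.200×10^-6 s) = 1.5768. Since d = βγcτ, x = βγ = β/√(1−β²).
Solving: β² = x²/(1+x²) = 2.4863/3.4863 = 0.713163, so β = 0.844.

0.844c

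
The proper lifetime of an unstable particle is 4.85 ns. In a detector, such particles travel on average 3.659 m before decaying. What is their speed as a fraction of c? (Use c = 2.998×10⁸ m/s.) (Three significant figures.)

0.929c

Lab distance = (lab lifetime)·v = γτ·βc, so βγ = d/(cτ) = 3.659/(2.998×10⁸ × 4.850×10^-9) = 2.5165.
With βγ = 2.5165: γ² = 1 + (βγ)² = 7.33277, and β = (βγ)/γ = 2.5165/2.70791 = 0.929.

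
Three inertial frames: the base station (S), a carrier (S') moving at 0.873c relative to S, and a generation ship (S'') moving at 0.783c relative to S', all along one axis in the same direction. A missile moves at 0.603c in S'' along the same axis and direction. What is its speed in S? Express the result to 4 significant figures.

First combine the missile and generation ship (S''→S'): u₁ = (0.603 + 0.783)/(1 + 0.603×0.783) = 1.386/1.472149 = 0.94148.
Then combine with the carrier (S'→S): u = (0.94148 + 0.873)/(1 + 0.94148×0.873) = 1.81448/1.82191204 = 0.99592.

0.9959c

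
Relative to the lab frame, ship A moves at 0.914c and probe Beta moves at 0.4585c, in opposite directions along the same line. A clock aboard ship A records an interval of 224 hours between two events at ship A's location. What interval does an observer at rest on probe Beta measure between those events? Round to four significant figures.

881.6 hours

The velocity of ship A relative to probe Beta is (0.914 + 0.4585)c / (1 + 0.914×0.4585) = 0.96718c; relative speed 0.96718c.
At |u| = 0.96718c, γ = (1 − 0.935437)^(−1/2) = 3.9356.
Ship A's interval is proper; time dilation gives Δt_B = γΔτ = 3.9356 × 224 hours = 881.6 hours.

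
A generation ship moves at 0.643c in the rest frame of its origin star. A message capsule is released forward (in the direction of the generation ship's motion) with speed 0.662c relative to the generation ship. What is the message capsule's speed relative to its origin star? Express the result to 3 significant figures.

0.915c

Relativistic velocity addition: u = (u' + v)/(1 + u'v/c²), with u' = 0.662c and v = 0.643c.
Numerator: 0.662 + 0.643 = 1.305. Denominator: 1 + (0.662)(0.643) = 1.425666.
u = 1.305/1.425666 = 0.91536, so the speed is 0.915c.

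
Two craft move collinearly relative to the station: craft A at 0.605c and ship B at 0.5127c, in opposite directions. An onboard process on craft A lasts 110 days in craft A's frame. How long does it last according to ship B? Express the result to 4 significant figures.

210.8 days

Speed of craft A in ship B's frame: u = (v_A + v_B)/(1 + v_A v_B/c²) = (0.605 + 0.5127)/(1 + 0.605×0.5127) = 1.1177/1.3101835 = 0.85309; |u| = 0.85309c.
At |u| = 0.85309c, γ = (1 − 0.727763)^(−1/2) = 1.9166.
The clock on craft A records proper time, so ship B measures Δt = γΔτ = 1.9166 × 110 = 210.8 days.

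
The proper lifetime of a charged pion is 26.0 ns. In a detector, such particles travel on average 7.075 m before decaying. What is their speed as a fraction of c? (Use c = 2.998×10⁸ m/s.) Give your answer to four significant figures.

0.6721c

Lab distance = (lab lifetime)·v = γτ·βc, so βγ = d/(cτ) = 7.075/(2.998×10⁸ × 2.600×10^-8) = 0.90766.
With βγ = 0.90766: γ² = 1 + (βγ)² = 1.823847, and β = (βγ)/γ = 0.90766/1.3505 = 0.6721.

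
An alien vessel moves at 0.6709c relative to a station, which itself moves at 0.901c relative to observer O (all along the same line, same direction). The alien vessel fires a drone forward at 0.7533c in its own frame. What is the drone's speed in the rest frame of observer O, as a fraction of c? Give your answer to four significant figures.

Compose velocities in two stages. Stage 1 (into S'): u₁ = (0.7533+0.6709)/(1+0.7533×0.6709) = 0.94607.
Stage 2 (into S): u = (0.94607+0.901)/(1+0.94607×0.901) = 0.99712, so the speed is 0.9971c.

0.9971c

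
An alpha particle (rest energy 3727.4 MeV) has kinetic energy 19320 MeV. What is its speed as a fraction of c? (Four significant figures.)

γ = 1 + K/(mc²) = 1 + 19320/3727.4 = 6.1832.
β = √(1 − 1/γ²) = √(1 − 0.0261561) = √0.9738439 = 0.9868.

0.9868c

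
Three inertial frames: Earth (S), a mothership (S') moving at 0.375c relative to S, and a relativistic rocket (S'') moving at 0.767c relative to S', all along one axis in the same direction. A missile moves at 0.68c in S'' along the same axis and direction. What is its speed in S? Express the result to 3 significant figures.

0.977c

Compose velocities in two stages. Stage 1 (into S'): u₁ = (0.68+0.767)/(1+0.68×0.767) = 0.951.
Stage 2 (into S): u = (0.951+0.375)/(1+0.951×0.375) = 0.97743, so the speed is 0.977c.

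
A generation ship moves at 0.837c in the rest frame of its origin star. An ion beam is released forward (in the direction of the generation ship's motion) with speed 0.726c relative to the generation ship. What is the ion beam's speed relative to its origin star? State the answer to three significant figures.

Relativistic velocity addition: u = (u' + v)/(1 + u'v/c²), with u' = 0.726c and v = 0.837c.
Numerator: 0.726 + 0.837 = 1.563. Denominator: 1 + (0.726)(0.837) = 1.607662.
u = 1.563/1.607662 = 0.97222, so the speed is 0.972c.

0.972c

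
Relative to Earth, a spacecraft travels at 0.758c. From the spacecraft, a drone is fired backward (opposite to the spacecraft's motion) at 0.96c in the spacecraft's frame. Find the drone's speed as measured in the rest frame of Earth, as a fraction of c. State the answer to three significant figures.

In units of c, u = (u' + v)/(1 + u'v) with u' = −0.96 and v = 0.758.
Numerator: −0.96 + 0.758 = −0.202. Denominator: 1 + (−0.96)(0.758) = 0.27232.
u = −0.202/0.27232 = −0.74177, so the speed is 0.742c.

0.742c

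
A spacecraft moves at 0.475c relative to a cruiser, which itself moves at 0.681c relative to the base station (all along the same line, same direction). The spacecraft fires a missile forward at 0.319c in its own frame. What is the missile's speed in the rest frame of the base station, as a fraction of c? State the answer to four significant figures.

Compose velocities in two stages. Stage 1 (into S'): u₁ = (0.319+0.475)/(1+0.319×0.475) = 0.68952.
Stage 2 (into S): u = (0.68952+0.681)/(1+0.68952×0.681) = 0.9326, so the speed is 0.9326c.

0.9326c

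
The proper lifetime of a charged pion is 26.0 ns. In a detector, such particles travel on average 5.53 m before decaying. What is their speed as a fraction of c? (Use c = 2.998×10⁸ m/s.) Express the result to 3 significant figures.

Lab distance = (lab lifetime)·v = γτ·βc, so βγ = d/(cτ) = 5.530/(2.998×10⁸ × 2.600×10^-8) = 0.70945.
With βγ = 0.70945: γ² = 1 + (βγ)² = 1.503319, and β = (βγ)/γ = 0.70945/1.2261 = 0.579.

0.579c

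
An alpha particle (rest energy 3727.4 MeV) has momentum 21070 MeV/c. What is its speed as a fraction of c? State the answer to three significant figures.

pc/(mc²) = 21070/3727.4 = 5.6527 = βγ = β/√(1−β²).
So β² = x²/(1 + x²) with x = 5.6527: x² = 31.953, β² = 31.953/32.953 = 0.969654, β = 0.985.

0.985c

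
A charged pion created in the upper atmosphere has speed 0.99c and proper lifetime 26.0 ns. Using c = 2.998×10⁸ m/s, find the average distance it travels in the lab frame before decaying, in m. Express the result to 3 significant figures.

β² = 0.9801, so γ = 1/√0.0199 = 7.0888.
Lab-frame lifetime: Δt = γτ = 7.0888 × 26.0 ns = 184.31 ns.
Distance: d = vΔt = 0.99 × 2.998×10⁸ m/s × 1.8431×10^-7 s = 54.7 m.

54.7 m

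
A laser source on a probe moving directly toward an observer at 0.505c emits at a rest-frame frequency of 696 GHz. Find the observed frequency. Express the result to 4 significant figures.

Relativistic Doppler (source moving toward): f_obs = f_src · √((1+β)/(1−β)).
With β = 0.505: factor = √(1.505/0.495) = 1.7437.
f_obs = 696 × 1.7437 = 1214 GHz.

1214 GHz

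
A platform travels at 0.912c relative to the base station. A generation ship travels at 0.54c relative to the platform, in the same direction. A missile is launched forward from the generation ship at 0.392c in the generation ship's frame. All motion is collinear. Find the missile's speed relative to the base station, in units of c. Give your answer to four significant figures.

Compose velocities in two stages. Stage 1 (into S'): u₁ = (0.392+0.54)/(1+0.392×0.54) = 0.76918.
Stage 2 (into S): u = (0.76918+0.912)/(1+0.76918×0.912) = 0.98806, so the speed is 0.9881c.

0.9881c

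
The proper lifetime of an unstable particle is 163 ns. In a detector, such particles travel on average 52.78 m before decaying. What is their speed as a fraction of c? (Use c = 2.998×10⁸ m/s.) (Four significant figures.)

0.7338c

Lab distance = (lab lifetime)·v = γτ·βc, so βγ = d/(cτ) = 52.78/(2.998×10⁸ × 1.630×10^-7) = 1.0801.
With βγ = 1.0801: γ² = 1 + (βγ)² = 2.16662, and β = (βγ)/γ = 1.0801/1.47194 = 0.7338.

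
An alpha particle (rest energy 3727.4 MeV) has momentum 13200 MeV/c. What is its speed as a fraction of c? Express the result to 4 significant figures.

pc/(mc²) = 13200/3727.4 = 3.5413 = βγ = β/√(1−β²).
So β² = x²/(1 + x²) with x = 3.5413: x² = 12.5408, β² = 12.5408/13.5408 = 0.926149, β = 0.9624.

0.9624c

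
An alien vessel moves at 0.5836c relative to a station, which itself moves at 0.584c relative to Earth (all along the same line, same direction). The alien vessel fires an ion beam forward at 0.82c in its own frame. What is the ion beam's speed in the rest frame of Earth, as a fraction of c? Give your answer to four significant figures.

0.9864c

Apply u = (u'+v)/(1+u'v) twice. Ion beam in the station frame: (0.82+0.5836)/(1+0.82·0.5836) = 1.4036/1.478552 = 0.94931c.
That velocity, transformed to the rest frame of Earth: (0.94931+0.584)/(1+0.94931·0.584) = 1.53331/1.55439704 = 0.98643c.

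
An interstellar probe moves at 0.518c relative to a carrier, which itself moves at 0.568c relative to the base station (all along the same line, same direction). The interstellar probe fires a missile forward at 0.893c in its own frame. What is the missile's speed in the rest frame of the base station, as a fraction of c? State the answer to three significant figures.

0.990c

Compose velocities in two stages. Stage 1 (into S'): u₁ = (0.893+0.518)/(1+0.893×0.518) = 0.96474.
Stage 2 (into S): u = (0.96474+0.568)/(1+0.96474×0.568) = 0.99016, so the speed is 0.990c.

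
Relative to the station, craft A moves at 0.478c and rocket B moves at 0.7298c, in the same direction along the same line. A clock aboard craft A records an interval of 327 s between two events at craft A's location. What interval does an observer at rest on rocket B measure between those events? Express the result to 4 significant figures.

354.6 s

Speed of craft A in rocket B's frame: u = (v_A − v_B)/(1 − v_A v_B/c²) = (0.478 − 0.7298)/(1 − 0.478×0.7298) = −0.2518/0.6511556 = −0.3867; |u| = 0.3867c.
γ for this relative speed: γ = 1/√(1 − 0.149537) = 1.0844.
Craft A's interval is proper; time dilation gives Δt_B = γΔτ = 1.0844 × 327 s = 354.6 s.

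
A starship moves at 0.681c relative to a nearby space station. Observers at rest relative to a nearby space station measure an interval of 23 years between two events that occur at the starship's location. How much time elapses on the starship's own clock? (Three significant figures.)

16.8 years

β² = 0.463761, so γ = 1/√0.536239 = 1.3656.
The moving clock records proper time: Δτ = Δt/γ = 23/1.3656 = 16.8 years.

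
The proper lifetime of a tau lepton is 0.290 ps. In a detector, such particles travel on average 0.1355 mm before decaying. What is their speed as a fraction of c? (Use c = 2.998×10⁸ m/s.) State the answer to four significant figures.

d = βγcτ ⇒ βγ = d/(cτ) = 1.355×10^-4 m / (8.6942×10^-5 m) = 1.5585.
β = (βγ)/√(1+(βγ)²) = 1.5585/√3.42892 = 0.8416.

0.8416c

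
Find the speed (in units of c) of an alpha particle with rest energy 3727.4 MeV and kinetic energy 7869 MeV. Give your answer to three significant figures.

γ = 1 + K/(mc²) = 1 + 7869/3727.4 = 3.1111.
β = √(1 − 1/γ²) = √(1 − 0.103317) = √0.896683 = 0.947.

0.947c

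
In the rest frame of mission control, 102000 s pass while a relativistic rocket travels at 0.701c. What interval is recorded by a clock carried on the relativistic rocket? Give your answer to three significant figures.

72700 s

Lorentz factor: γ = (1 − 0.491401)^(−1/2) = 1.4022.
The relativistic rocket's clock runs slow as seen from mission control, so Δτ = Δt/γ = 102000/1.4022 = 72700 s.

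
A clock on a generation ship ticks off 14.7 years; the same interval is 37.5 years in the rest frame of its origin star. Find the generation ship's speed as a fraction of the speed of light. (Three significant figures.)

γ = Δt/Δτ = 37.5/14.7 = 2.551.
β = √(1 − 1/γ²) = √(1 − 0.153666) = √0.846334 = 0.920.

0.920c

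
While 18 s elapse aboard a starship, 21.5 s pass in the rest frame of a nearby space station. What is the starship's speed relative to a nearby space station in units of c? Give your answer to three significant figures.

γ = Δt/Δτ = 21.5/18 = 1.1944.
β = √(1 − 1/γ²) = √(1 − 0.700972) = √0.299028 = 0.547.

0.547c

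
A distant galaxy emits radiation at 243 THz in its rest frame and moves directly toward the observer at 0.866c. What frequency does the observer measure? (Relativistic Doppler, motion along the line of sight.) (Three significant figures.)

907 THz

Relativistic Doppler (source moving toward): f_obs = f_src · √((1+β)/(1−β)).
With β = 0.866: factor = √(1.866/0.134) = 3.7317.
f_obs = 243 × 3.7317 = 907 THz.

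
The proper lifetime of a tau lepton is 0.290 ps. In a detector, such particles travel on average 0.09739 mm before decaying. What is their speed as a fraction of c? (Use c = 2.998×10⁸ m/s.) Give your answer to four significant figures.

Let x = d/(cτ) = 9.739×10^-5 m / (2.998×10⁸ m/s × 2.900×10^-13 s) = 1.1202. Since d = βγcτ, x = βγ = β/√(1−β²).
Solving: β² = x²/(1+x²) = 1.25485/2.25485 = 0.556512, so β = 0.7460.

0.7460c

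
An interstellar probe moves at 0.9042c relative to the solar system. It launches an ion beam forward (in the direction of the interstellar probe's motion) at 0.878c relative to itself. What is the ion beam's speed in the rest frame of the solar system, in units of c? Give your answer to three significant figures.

0.993c

In units of c, u = (u' + v)/(1 + u'v) with u' = 0.878 and v = 0.9042.
Numerator: 0.878 + 0.9042 = 1.7822. Denominator: 1 + (0.878)(0.9042) = 1.7938876.
u = 1.7822/1.7938876 = 0.99348, so the speed is 0.993c.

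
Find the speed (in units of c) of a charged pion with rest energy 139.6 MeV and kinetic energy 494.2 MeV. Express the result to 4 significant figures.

γ = 1 + K/(mc²) = 1 + 494.2/139.6 = 4.5401.
β = √(1 − 1/γ²) = √(1 − 0.0485142) = √0.9514858 = 0.9754.

0.9754c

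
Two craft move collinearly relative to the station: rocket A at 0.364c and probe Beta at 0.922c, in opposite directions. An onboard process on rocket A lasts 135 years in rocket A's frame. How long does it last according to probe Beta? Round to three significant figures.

Speed of rocket A in probe Beta's frame: u = (v_A + v_B)/(1 + v_A v_B/c²) = (0.364 + 0.922)/(1 + 0.364×0.922) = 1.286/1.335608 = 0.96286; |u| = 0.96286c.
At |u| = 0.96286c, γ = (1 − 0.927099)^(−1/2) = 3.7037.
The clock on rocket A records proper time, so probe Beta measures Δt = γΔτ = 3.7037 × 135 = 500 years.

500 years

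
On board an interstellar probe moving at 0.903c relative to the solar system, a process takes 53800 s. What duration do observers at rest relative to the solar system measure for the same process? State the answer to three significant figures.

1.25×10^5 s

β² = 0.815409, so γ = 1/√0.184591 = 2.3275.
Time dilation: Δt = γ·Δτ = 2.3275 × 53800 = 1.25×10^5 s.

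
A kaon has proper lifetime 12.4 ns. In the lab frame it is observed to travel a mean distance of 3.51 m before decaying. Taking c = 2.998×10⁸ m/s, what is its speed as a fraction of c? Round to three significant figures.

0.687c

Lab distance = (lab lifetime)·v = γτ·βc, so βγ = d/(cτ) = 3.510/(2.998×10⁸ × 1.240×10^-8) = 0.94418.
With βγ = 0.94418: γ² = 1 + (βγ)² = 1.891476, and β = (βγ)/γ = 0.94418/1.37531 = 0.687.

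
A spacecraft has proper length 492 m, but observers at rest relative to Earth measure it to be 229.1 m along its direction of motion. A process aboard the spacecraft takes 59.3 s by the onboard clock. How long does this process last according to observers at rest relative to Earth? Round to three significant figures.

Length contraction gives γ = L₀/L = 492/229.1 = 2.14753.
The same γ dilates the second interval: 2.14753 × 59.3 s = 127 s.

127 s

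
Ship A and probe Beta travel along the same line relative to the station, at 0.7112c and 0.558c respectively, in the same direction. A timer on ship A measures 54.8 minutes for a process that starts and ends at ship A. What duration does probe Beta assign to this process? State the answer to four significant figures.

56.66 minutes

Speed of ship A in probe Beta's frame: u = (v_A − v_B)/(1 − v_A v_B/c²) = (0.7112 − 0.558)/(1 − 0.7112×0.558) = 0.1532/0.6031504 = 0.254; |u| = 0.254c.
γ for this relative speed: γ = 1/√(1 − 0.064516) = 1.0339.
The clock on ship A records proper time, so probe Beta measures Δt = γΔτ = 1.0339 × 54.8 = 56.66 minutes.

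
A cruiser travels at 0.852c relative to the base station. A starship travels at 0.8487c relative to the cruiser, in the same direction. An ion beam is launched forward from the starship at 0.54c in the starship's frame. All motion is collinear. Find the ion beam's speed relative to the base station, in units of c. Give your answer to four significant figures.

0.9961c

Compose velocities in two stages. Stage 1 (into S'): u₁ = (0.54+0.8487)/(1+0.54×0.8487) = 0.95227.
Stage 2 (into S): u = (0.95227+0.852)/(1+0.95227×0.852) = 0.9961, so the speed is 0.9961c.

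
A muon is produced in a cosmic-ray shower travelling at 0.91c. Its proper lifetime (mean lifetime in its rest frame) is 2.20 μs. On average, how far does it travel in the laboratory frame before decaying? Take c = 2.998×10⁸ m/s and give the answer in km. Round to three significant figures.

γ = 1/√(1 − β²) = 1/√(1 − 0.8281) = 1/√0.1719 = 1/0.414608 = 2.4119.
Lab-frame lifetime: Δt = γτ = 2.4119 × 2.20 μs = 5.3062 μs.
Distance: d = vΔt = 0.91 × 2.998×10⁸ m/s × 5.3062×10^-6 s = 1450 m = 1.45 km.

1.45 km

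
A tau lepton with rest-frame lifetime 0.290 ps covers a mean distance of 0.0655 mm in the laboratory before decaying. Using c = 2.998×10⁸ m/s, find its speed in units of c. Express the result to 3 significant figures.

0.602c

Let x = d/(cτ) = 6.550×10^-5 m / (2.998×10⁸ m/s × 2.900×10^-13 s) = 0.75338. Since d = βγcτ, x = βγ = β/√(1−β²).
Solving: β² = x²/(1+x²) = 0.567581/1.567581 = 0.362074, so β = 0.602.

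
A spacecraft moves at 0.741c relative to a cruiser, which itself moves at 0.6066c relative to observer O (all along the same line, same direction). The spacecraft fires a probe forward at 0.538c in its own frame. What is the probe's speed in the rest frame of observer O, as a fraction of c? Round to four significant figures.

First combine the probe and spacecraft (S''→S'): u₁ = (0.538 + 0.741)/(1 + 0.538×0.741) = 1.279/1.398658 = 0.91445.
Then combine with the cruiser (S'→S): u = (0.91445 + 0.6066)/(1 + 0.91445×0.6066) = 1.52105/1.55470537 = 0.97835.

0.9784c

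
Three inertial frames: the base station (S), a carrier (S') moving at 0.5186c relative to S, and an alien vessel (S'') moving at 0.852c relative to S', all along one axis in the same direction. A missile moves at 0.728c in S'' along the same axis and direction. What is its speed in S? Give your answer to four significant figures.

Compose velocities in two stages. Stage 1 (into S'): u₁ = (0.728+0.852)/(1+0.728×0.852) = 0.97515.
Stage 2 (into S): u = (0.97515+0.5186)/(1+0.97515×0.5186) = 0.99206, so the speed is 0.9921c.

0.9921c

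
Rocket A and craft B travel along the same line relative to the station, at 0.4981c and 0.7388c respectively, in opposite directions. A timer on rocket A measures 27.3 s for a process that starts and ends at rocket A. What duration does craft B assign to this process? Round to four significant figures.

Speed of rocket A in craft B's frame: u = (v_A + v_B)/(1 + v_A v_B/c²) = (0.4981 + 0.7388)/(1 + 0.4981×0.7388) = 1.2369/1.36799628 = 0.90417; |u| = 0.90417c.
γ for this relative speed: γ = 1/√(1 − 0.817523) = 2.341.
The clock on rocket A records proper time, so craft B measures Δt = γΔτ = 2.341 × 27.3 = 63.91 s.

63.91 s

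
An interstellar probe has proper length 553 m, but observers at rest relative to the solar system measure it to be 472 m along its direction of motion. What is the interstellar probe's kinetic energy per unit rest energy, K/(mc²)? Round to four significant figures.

0.1716

Length contraction gives γ = L₀/L = 553/472 = 1.17161.
Since K = (γ−1)mc², K/(mc²) = 1.17161 − 1 = 0.1716.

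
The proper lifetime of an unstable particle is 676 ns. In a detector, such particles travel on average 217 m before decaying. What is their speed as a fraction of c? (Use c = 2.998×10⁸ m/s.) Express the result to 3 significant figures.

0.731c

Let x = d/(cτ) = 217.0 m / (2.998×10⁸ m/s × 6.760×10^-7 s) = 1.0707. Since d = βγcτ, x = βγ = β/√(1−β²).
Solving: β² = x²/(1+x²) = 1.1464/2.1464 = 0.534104, so β = 0.731.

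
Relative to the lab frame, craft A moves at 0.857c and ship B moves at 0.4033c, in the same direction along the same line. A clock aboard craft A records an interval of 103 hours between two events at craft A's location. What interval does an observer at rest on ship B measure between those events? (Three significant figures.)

The velocity of craft A relative to ship B is (0.857 − 0.4033)c / (1 − 0.857×0.4033) = 0.69334c; relative speed 0.69334c.
At |u| = 0.69334c, γ = (1 − 0.48072)^(−1/2) = 1.3877.
The clock on craft A records proper time, so ship B measures Δt = γΔτ = 1.3877 × 103 = 143 hours.

143 hours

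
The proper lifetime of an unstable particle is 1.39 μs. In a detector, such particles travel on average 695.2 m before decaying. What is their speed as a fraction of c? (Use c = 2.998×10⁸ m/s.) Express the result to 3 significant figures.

d = βγcτ ⇒ βγ = d/(cτ) = 695.2 m / (416.722 m) = 1.6683.
β = (βγ)/√(1+(βγ)²) = 1.6683/√3.78322 = 0.858.

0.858c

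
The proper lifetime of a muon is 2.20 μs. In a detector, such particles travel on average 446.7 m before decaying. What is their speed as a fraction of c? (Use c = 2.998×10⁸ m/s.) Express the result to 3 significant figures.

Lab distance = (lab lifetime)·v = γτ·βc, so βγ = d/(cτ) = 446.7/(2.998×10⁸ × 2.200×10^-6) = 0.67727.
With βγ = 0.67727: γ² = 1 + (βγ)² = 1.458695, and β = (βγ)/γ = 0.67727/1.20776 = 0.561.

0.561c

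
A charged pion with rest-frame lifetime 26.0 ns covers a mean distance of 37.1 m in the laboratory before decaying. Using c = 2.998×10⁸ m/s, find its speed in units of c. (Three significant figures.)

0.979c

Let x = d/(cτ) = 37.10 m / (2.998×10⁸ m/s × 2.600×10^-8 s) = 4.7596. Since d = βγcτ, x = βγ = β/√(1−β²).
Solving: β² = x²/(1+x²) = 22.6538/23.6538 = 0.957723, so β = 0.979.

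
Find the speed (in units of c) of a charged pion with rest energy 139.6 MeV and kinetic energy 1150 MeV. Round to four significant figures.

K = (γ−1)mc², so γ = 1 + 1150/139.6 = 9.2378.
Then v/c = √(1 − γ⁻²) = √(1 − 0.0117183) = √0.9882817 = 0.9941.

0.9941c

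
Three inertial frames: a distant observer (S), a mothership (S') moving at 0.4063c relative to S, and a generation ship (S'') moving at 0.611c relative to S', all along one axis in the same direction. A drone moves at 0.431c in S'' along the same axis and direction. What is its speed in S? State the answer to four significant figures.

0.9221c

First combine the drone and generation ship (S''→S'): u₁ = (0.431 + 0.611)/(1 + 0.431×0.611) = 1.042/1.263341 = 0.8248.
Then combine with the mothership (S'→S): u = (0.8248 + 0.4063)/(1 + 0.8248×0.4063) = 1.2311/1.33511624 = 0.92209.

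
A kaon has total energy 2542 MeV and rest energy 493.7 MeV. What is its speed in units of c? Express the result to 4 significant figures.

0.9810c

Total energy E = γmc² gives γ = 2542/493.7 = 5.1489.
Hence β = √(1 − 1/γ²) = √(1 − 0.0377199) = √0.9622801 = 0.9810.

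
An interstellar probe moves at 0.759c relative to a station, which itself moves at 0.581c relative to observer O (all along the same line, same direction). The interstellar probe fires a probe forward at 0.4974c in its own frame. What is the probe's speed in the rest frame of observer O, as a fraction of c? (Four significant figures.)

First combine the probe and interstellar probe (S''→S'): u₁ = (0.4974 + 0.759)/(1 + 0.4974×0.759) = 1.2564/1.3775266 = 0.91207.
Then combine with the station (S'→S): u = (0.91207 + 0.581)/(1 + 0.91207×0.581) = 1.49307/1.52991267 = 0.97592.

0.9759c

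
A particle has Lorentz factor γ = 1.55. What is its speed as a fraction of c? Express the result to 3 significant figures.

0.764c

β = √(1 − 1/γ²) = √(1 − 1/2.4025) = √0.583767 = 0.764.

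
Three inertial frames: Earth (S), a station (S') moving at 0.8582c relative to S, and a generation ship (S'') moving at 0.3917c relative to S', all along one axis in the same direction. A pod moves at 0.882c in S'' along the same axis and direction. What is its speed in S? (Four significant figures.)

0.9958c

Compose velocities in two stages. Stage 1 (into S'): u₁ = (0.882+0.3917)/(1+0.882×0.3917) = 0.94665.
Stage 2 (into S): u = (0.94665+0.8582)/(1+0.94665×0.8582) = 0.99583, so the speed is 0.9958c.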